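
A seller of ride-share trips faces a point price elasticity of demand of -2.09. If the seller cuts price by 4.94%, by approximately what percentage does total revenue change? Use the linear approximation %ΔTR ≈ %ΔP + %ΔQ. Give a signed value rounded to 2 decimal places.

+5.38%

%ΔQ ≈ Ed × %ΔP = (-2.09) × (-4.94%) = +10.3246%
%ΔTR ≈ %ΔP + %ΔQ = (-4.94%) + (+10.3246%) = +5.3846%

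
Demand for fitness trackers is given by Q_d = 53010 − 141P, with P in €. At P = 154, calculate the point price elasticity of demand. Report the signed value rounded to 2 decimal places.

dQ_d/dP = −141. At P = 154, Q_d = 53010 − 141(154) = 31296.
Ed = (dQ_d/dP)·(P/Q_d) = −141 × (154/31296) = -0.6938…

-0.69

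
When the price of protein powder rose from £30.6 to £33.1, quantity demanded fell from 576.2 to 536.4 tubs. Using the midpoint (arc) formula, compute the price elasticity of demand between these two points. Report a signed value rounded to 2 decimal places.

%ΔQ = (536.4 − 576.2) / [(576.2 + 536.4)/2] = -39.8/556.3 = -0.071544…
%ΔP = (33.1 − 30.6) / [(30.6 + 33.1)/2] = 2.5/31.85 = 0.078492…
Arc Ed = %ΔQ / %ΔP = (-39.8/556.3) / (2.5/31.85) = -0.9114…

-0.91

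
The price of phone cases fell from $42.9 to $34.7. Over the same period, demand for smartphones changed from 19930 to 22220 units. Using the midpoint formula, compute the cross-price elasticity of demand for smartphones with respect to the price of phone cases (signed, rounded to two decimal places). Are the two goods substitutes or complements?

-0.51; complements

%ΔQ_{smartphones} = (22220 − 19930)/avg = 2290/21075 = 0.108659…
%ΔP_{phone cases} = (34.7 − 42.9)/avg = -8.2/38.8 = -0.211340…
E_cross = (2290/21075) / (-8.2/38.8) = -0.5141…
E_cross < 0 ⇒ the goods are complements.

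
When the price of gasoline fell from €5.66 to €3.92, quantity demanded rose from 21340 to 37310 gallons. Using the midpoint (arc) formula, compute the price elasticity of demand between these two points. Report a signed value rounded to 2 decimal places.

%ΔQ = (37310 − 21340) / [(21340 + 37310)/2] = 15970/29325 = 0.544586…
%ΔP = (3.92 − 5.66) / [(5.66 + 3.92)/2] = -1.74/4.79 = -0.363256…
Arc Ed = %ΔQ / %ΔP = (15970/29325) / (-1.74/4.79) = -1.4991…

-1.50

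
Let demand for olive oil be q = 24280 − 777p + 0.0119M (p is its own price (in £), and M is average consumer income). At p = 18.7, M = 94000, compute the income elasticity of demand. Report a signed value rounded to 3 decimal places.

0.103

At the given values, q = 24280 − 777(18.7) + 0.0119(94000) = 10868.7.
∂q/∂M = 0.0119.
E = (0.0119) × (94000/10868.7) = 0.10291…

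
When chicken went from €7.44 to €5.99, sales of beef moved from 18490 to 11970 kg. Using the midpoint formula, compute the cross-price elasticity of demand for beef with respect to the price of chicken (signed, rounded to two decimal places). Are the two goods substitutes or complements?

1.98; substitutes

%ΔQ_{beef} = (11970 − 18490)/avg = -6520/15230 = -0.428102…
%ΔP_{chicken} = (5.99 − 7.44)/avg = -1.45/6.715 = -0.215934…
E_cross = (-6520/15230) / (-1.45/6.715) = 1.9825…
E_cross > 0 ⇒ the goods are substitutes.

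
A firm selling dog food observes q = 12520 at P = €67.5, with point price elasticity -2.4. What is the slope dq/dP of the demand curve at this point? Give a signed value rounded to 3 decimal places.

Ed = (dq/dP)·(P/q) ⇒ dq/dP = Ed·q/P = (-2.4)·12520/67.5 = -445.15555…

-445.156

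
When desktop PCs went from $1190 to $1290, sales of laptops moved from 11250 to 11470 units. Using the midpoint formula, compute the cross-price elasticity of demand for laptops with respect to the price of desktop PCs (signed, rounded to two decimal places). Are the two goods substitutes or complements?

%ΔQ_{laptops} = (11470 − 11250)/avg = 220/11360 = 0.019366…
%ΔP_{desktop PCs} = (1290 − 1190)/avg = 100/1240 = 0.080645…
E_cross = (220/11360) / (100/1240) = 0.2401…
E_cross > 0 ⇒ the goods are substitutes.

0.24; substitutes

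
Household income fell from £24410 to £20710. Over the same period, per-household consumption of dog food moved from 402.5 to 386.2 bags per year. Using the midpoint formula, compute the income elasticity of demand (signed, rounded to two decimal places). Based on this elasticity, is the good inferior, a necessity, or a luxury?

0.25; necessity

%ΔQ = (386.2 − 402.5)/[( 402.5 + 386.2)/2] = -16.3/394.35 = -0.041333…
%ΔIncome = (20710 − 24410)/[( 24410 + 20710)/2] = -3700/22560 = -0.164007…
E_income = (-16.3/394.35) / (-3700/22560) = 0.2520…
0 < E_income < 1 ⇒ normal good, necessity.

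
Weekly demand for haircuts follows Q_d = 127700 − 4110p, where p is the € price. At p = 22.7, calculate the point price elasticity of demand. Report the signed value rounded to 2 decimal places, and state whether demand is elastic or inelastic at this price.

-2.71; elastic

dQ_d/dp = −4110. At p = 22.7, Q_d = 127700 − 4110(22.7) = 34403.
Ed = (dQ_d/dp)·(p/Q_d) = −4110 × (22.7/34403) = -2.7118…
|Ed| = 2.71 > 1, so demand is elastic.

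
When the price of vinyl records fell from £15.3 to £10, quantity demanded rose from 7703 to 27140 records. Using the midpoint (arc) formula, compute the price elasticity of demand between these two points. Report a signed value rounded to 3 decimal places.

-2.663

%ΔQ = (27140 − 7703) / [(7703 + 27140)/2] = 19437/17421.5 = 1.115690…
%ΔP = (10 − 15.3) / [(15.3 + 10)/2] = -5.3/12.65 = -0.418972…
Arc Ed = %ΔQ / %ΔP = (19437/17421.5) / (-5.3/12.65) = -2.66292…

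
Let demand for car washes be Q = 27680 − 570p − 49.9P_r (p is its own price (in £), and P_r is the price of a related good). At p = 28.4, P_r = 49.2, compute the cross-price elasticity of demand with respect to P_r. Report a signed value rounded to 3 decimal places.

At the given values, Q = 27680 − 570(28.4) − 49.9(49.2) = 9036.92.
∂Q/∂P_r = -49.9.
E = (-49.9) × (49.2/9036.92) = -0.27167…

-0.272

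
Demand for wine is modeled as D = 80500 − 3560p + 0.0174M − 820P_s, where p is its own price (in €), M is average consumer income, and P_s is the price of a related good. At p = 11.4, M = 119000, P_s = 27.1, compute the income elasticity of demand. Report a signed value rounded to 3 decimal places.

0.105

At the given values, D = 80500 − 3560(11.4) + 0.0174(119000) − 820(27.1) = 19764.6.
∂D/∂M = 0.0174.
E = (0.0174) × (119000/19764.6) = 0.10476…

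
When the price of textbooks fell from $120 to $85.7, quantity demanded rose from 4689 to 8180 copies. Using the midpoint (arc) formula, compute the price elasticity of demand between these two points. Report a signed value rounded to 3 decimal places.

-1.627

%ΔQ = (8180 − 4689) / [(4689 + 8180)/2] = 3491/6434.5 = 0.542544…
%ΔP = (85.7 − 120) / [(120 + 85.7)/2] = -34.3/102.85 = -0.333495…
Arc Ed = %ΔQ / %ΔP = (3491/6434.5) / (-34.3/102.85) = -1.62684…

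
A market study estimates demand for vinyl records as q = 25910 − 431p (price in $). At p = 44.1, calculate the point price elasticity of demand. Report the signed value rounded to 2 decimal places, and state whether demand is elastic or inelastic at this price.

dq/dp = −431. At p = 44.1, q = 25910 − 431(44.1) = 6902.9.
Ed = (dq/dp)·(p/q) = −431 × (44.1/6902.9) = -2.7534…
|Ed| = 2.75 > 1, so demand is elastic.

-2.75; elastic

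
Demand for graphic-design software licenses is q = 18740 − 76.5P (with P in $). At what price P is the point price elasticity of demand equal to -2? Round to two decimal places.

163.31

Ed = −76.5P/(18740 − 76.5P). Set this equal to -2:
76.5P = 2·(18740 − 76.5P) ⇒ 76.5P(1 + 2) = 2·18740
P = 2·18740 / (76.5·3) = 163.3115…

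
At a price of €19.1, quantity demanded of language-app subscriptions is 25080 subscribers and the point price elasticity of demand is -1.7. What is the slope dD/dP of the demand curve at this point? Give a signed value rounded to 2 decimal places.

Ed = (dD/dP)·(P/D) ⇒ dD/dP = Ed·D/P = (-1.7)·25080/19.1 = -2232.2513…

-2232.25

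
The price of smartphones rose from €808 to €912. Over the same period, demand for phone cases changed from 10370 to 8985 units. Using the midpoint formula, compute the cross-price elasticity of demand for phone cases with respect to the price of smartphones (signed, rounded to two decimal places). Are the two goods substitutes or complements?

%ΔQ_{phone cases} = (8985 − 10370)/avg = -1385/9677.5 = -0.143115…
%ΔP_{smartphones} = (912 − 808)/avg = 104/860 = 0.120930…
E_cross = (-1385/9677.5) / (104/860) = -1.1834…
E_cross < 0 ⇒ the goods are complements.

-1.18; complements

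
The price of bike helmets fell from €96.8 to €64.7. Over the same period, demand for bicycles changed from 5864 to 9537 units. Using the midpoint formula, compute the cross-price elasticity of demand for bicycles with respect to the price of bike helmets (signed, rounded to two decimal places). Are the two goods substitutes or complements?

%ΔQ_{bicycles} = (9537 − 5864)/avg = 3673/7700.5 = 0.476982…
%ΔP_{bike helmets} = (64.7 − 96.8)/avg = -32.1/80.75 = -0.397523…
E_cross = (3673/7700.5) / (-32.1/80.75) = -1.1998…
E_cross < 0 ⇒ the goods are complements.

-1.20; complements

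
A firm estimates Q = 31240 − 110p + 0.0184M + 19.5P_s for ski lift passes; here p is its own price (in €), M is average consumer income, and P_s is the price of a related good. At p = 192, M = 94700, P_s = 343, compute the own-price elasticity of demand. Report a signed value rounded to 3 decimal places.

At the given values, Q = 31240 − 110(192) + 0.0184(94700) + 19.5(343) = 18550.98.
∂Q/∂p = −110.
E = (-110) × (192/18550.98) = -1.13848…

-1.138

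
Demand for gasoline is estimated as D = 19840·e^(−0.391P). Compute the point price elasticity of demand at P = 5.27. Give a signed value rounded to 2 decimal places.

-2.06

dD/dP = −0.391·D = -988.153. At P = 5.27, D = 2527.25.
Ed = (dD/dP)·(P/D) = (-988.153) × (5.27/2527.25) = -2.0605…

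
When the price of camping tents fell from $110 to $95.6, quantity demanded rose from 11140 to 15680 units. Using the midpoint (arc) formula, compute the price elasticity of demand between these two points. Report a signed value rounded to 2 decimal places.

%ΔQ = (15680 − 11140) / [(11140 + 15680)/2] = 4540/13410 = 0.338553…
%ΔP = (95.6 − 110) / [(110 + 95.6)/2] = -14.4/102.8 = -0.140077…
Arc Ed = %ΔQ / %ΔP = (4540/13410) / (-14.4/102.8) = -2.4168…

-2.42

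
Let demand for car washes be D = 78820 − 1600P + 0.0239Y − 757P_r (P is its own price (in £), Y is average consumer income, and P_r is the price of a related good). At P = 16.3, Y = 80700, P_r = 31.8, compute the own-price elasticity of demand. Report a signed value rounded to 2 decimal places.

-0.85

At the given values, D = 78820 − 1600(16.3) + 0.0239(80700) − 757(31.8) = 30596.13.
∂D/∂P = −1600.
E = (-1600) × (16.3/30596.13) = -0.8523…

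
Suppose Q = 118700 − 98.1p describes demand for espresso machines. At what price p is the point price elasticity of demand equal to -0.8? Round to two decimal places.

537.77

Ed = −98.1p/(118700 − 98.1p). Set this equal to -0.8:
98.1p = 0.8·(118700 − 98.1p) ⇒ 98.1p(1 + 0.8) = 0.8·118700
p = 0.8·118700 / (98.1·1.8) = 537.7732…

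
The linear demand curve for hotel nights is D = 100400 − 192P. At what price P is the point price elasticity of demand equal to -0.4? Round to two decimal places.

149.40

Ed = −192P/(100400 − 192P). Set this equal to -0.4:
192P = 0.4·(100400 − 192P) ⇒ 192P(1 + 0.4) = 0.4·100400
P = 0.4·100400 / (192·1.4) = 149.4047…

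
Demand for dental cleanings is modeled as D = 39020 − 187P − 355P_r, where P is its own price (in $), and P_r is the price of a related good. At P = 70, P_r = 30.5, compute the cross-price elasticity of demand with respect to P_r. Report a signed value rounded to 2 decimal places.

-0.72

At the given values, D = 39020 − 187(70) − 355(30.5) = 15102.5.
∂D/∂P_r = -355.
E = (-355) × (30.5/15102.5) = -0.7169…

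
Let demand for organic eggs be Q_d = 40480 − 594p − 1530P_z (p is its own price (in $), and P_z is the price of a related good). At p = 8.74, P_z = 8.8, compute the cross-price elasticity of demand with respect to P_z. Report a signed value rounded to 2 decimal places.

-0.62

At the given values, Q_d = 40480 − 594(8.74) − 1530(8.8) = 21824.44.
∂Q_d/∂P_z = -1530.
E = (-1530) × (8.8/21824.44) = -0.6169…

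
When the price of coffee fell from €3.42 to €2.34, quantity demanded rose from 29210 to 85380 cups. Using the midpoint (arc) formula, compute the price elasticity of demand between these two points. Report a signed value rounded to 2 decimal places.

-2.61

%ΔQ = (85380 − 29210) / [(29210 + 85380)/2] = 56170/57295 = 0.980364…
%ΔP = (2.34 − 3.42) / [(3.42 + 2.34)/2] = -1.08/2.88 = -0.375
Arc Ed = %ΔQ / %ΔP = (56170/57295) / (-1.08/2.88) = -2.6143…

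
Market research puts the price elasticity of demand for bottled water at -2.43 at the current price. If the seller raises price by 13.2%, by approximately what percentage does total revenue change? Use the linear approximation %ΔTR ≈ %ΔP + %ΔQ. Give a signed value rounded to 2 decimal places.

-18.88%

%ΔQ ≈ Ed × %ΔP = (-2.43) × (+13.2%) = -32.0760%
%ΔTR ≈ %ΔP + %ΔQ = (+13.2%) + (-32.0760%) = -18.8760%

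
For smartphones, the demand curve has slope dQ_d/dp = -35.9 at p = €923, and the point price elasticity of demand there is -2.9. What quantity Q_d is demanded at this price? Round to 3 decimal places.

Ed = (dQ_d/dp)·(p/Q_d) ⇒ Q_d = (dQ_d/dp)·p/Ed = (-35.9)·923/(-2.9) = 11426.10344…

11426.103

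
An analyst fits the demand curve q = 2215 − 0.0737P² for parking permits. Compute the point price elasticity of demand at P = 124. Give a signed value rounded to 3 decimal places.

dq/dP = −2·0.0737·P = -18.2776. At P = 124, q = 1081.7888.
Ed = (dq/dP)·(P/q) = (-18.2776) × (124/1081.7888) = -2.09506…

-2.095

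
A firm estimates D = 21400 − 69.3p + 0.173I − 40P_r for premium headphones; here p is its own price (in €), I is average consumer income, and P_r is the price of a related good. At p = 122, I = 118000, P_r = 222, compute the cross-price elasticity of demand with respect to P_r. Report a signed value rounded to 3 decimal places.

At the given values, D = 21400 − 69.3(122) + 0.173(118000) − 40(222) = 24479.4.
∂D/∂P_r = -40.
E = (-40) × (222/24479.4) = -0.36275…

-0.363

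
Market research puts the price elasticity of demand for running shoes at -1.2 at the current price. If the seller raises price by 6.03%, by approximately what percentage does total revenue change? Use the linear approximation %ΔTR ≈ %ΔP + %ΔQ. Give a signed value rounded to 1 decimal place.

%ΔQ ≈ Ed × %ΔP = (-1.2) × (+6.03%) = -7.2360%
%ΔTR ≈ %ΔP + %ΔQ = (+6.03%) + (-7.2360%) = -1.2060%

-1.2%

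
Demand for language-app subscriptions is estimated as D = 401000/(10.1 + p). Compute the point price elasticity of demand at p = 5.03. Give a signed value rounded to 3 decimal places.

-0.332

dD/dp = −401000/(10.1 + p)² = -1751.73. At p = 5.03, D = 26503.6.
Ed = (dD/dp)·(p/D) = (-1751.73) × (5.03/26503.6) = -0.33245…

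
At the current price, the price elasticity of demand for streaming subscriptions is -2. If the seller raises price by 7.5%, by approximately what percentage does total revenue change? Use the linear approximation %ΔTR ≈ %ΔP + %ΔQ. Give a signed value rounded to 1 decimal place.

-7.5%

%ΔQ ≈ Ed × %ΔP = (-2) × (+7.5%) = -15.0000%
%ΔTR ≈ %ΔP + %ΔQ = (+7.5%) + (-15.0000%) = -7.5000%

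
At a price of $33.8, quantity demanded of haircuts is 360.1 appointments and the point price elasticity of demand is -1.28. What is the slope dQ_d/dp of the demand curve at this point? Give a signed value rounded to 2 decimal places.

Ed = (dQ_d/dp)·(p/Q_d) ⇒ dQ_d/dp = Ed·Q_d/p = (-1.28)·360.1/33.8 = -13.6369…

-13.64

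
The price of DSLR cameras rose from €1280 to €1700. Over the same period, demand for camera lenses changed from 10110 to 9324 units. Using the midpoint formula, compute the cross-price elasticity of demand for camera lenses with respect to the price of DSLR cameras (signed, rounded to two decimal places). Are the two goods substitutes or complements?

-0.29; complements

%ΔQ_{camera lenses} = (9324 − 10110)/avg = -786/9717 = -0.080889…
%ΔP_{DSLR cameras} = (1700 − 1280)/avg = 420/1490 = 0.281879…
E_cross = (-786/9717) / (420/1490) = -0.2869…
E_cross < 0 ⇒ the goods are complements.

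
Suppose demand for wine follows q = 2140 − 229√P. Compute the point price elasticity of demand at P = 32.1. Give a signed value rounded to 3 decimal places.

dq/dP = −229/(2√P) = -20.2094. At P = 32.1, q = 842.558.
Ed = (dq/dP)·(P/q) = (-20.2094) × (32.1/842.558) = -0.76994…

-0.770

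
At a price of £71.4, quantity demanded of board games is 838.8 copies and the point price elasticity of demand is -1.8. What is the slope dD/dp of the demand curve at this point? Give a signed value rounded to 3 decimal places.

-21.146

Ed = (dD/dp)·(p/D) ⇒ dD/dp = Ed·D/p = (-1.8)·838.8/71.4 = -21.14621…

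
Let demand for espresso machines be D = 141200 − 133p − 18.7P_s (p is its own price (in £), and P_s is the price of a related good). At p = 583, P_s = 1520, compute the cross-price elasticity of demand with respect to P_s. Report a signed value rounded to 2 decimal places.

At the given values, D = 141200 − 133(583) − 18.7(1520) = 35237.
∂D/∂P_s = -18.7.
E = (-18.7) × (1520/35237) = -0.8066…

-0.81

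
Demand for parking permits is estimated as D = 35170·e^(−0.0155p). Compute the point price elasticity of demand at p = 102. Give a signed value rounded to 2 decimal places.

dD/dp = −0.0155·D = -112.172. At p = 102, D = 7236.9.
Ed = (dD/dp)·(p/D) = (-112.172) × (102/7236.9) = -1.581

-1.58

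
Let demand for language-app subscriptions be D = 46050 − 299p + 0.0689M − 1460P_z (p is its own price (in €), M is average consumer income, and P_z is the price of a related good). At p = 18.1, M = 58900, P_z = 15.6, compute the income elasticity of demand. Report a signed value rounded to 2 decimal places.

0.19

At the given values, D = 46050 − 299(18.1) + 0.0689(58900) − 1460(15.6) = 21920.31.
∂D/∂M = 0.0689.
E = (0.0689) × (58900/21920.31) = 0.1851…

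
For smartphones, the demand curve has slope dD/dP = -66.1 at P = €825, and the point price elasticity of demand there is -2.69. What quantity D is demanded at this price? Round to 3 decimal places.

Ed = (dD/dP)·(P/D) ⇒ D = (dD/dP)·P/Ed = (-66.1)·825/(-2.69) = 20272.30483…

20272.305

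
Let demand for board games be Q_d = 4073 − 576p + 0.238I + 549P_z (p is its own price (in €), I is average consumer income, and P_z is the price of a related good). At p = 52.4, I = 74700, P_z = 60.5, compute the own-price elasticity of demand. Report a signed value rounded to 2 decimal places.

-1.21

At the given values, Q_d = 4073 − 576(52.4) + 0.238(74700) + 549(60.5) = 24883.7.
∂Q_d/∂p = −576.
E = (-576) × (52.4/24883.7) = -1.2129…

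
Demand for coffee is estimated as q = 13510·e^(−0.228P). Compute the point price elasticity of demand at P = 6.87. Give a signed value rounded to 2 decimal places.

-1.57

dq/dP = −0.228·q = -643.174. At P = 6.87, q = 2820.94.
Ed = (dq/dP)·(P/q) = (-643.174) × (6.87/2820.94) = -1.5663…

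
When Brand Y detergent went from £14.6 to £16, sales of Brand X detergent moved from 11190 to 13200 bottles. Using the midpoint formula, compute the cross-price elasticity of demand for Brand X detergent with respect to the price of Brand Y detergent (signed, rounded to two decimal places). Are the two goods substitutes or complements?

1.80; substitutes

%ΔQ_{Brand X detergent} = (13200 − 11190)/avg = 2010/12195 = 0.164821…
%ΔP_{Brand Y detergent} = (16 − 14.6)/avg = 1.4/15.3 = 0.091503…
E_cross = (2010/12195) / (1.4/15.3) = 1.8012…
E_cross > 0 ⇒ the goods are substitutes.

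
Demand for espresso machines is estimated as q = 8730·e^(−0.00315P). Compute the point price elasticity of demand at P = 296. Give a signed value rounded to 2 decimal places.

-0.93

dq/dP = −0.00315·q = -10.824. At P = 296, q = 3436.2.
Ed = (dq/dP)·(P/q) = (-10.824) × (296/3436.2) = -0.9324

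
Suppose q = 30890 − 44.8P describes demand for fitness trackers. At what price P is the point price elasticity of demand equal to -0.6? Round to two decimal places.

258.57

Ed = −44.8P/(30890 − 44.8P). Set this equal to -0.6:
44.8P = 0.6·(30890 − 44.8P) ⇒ 44.8P(1 + 0.6) = 0.6·30890
P = 0.6·30890 / (44.8·1.6) = 258.5658…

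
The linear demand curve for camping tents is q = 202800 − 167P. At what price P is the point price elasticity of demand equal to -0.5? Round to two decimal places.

Ed = −167P/(202800 − 167P). Set this equal to -0.5:
167P = 0.5·(202800 − 167P) ⇒ 167P(1 + 0.5) = 0.5·202800
P = 0.5·202800 / (167·1.5) = 404.7904…

404.79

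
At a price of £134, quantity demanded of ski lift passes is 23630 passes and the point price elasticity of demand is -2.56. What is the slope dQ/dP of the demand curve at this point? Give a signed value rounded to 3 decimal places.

-451.439

Ed = (dQ/dP)·(P/Q) ⇒ dQ/dP = Ed·Q/P = (-2.56)·23630/134 = -451.43880…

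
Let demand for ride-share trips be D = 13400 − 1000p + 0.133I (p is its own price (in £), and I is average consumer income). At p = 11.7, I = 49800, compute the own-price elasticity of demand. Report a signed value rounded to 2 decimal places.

At the given values, D = 13400 − 1000(11.7) + 0.133(49800) = 8323.4.
∂D/∂p = −1000.
E = (-1000) × (11.7/8323.4) = -1.4056…

-1.41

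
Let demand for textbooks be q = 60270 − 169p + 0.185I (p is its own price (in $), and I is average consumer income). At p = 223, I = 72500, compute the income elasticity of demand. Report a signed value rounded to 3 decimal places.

0.373

At the given values, q = 60270 − 169(223) + 0.185(72500) = 35995.5.
∂q/∂I = 0.185.
E = (0.185) × (72500/35995.5) = 0.37261…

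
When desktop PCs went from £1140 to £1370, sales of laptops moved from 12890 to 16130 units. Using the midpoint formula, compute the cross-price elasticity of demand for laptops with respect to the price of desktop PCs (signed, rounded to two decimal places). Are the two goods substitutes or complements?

1.22; substitutes

%ΔQ_{laptops} = (16130 − 12890)/avg = 3240/14510 = 0.223294…
%ΔP_{desktop PCs} = (1370 − 1140)/avg = 230/1255 = 0.183266…
E_cross = (3240/14510) / (230/1255) = 1.2184…
E_cross > 0 ⇒ the goods are substitutes.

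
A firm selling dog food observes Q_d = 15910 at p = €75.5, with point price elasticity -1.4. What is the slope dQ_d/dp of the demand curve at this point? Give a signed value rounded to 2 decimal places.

-295.02

Ed = (dQ_d/dp)·(p/Q_d) ⇒ dQ_d/dp = Ed·Q_d/p = (-1.4)·15910/75.5 = -295.0198…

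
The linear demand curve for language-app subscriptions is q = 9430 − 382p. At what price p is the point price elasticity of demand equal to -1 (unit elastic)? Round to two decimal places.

12.34

Ed = −382p/(9430 − 382p). Set this equal to -1:
382p = 1·(9430 − 382p) ⇒ 382p(1 + 1) = 1·9430
p = 1·9430 / (382·2) = 12.3429…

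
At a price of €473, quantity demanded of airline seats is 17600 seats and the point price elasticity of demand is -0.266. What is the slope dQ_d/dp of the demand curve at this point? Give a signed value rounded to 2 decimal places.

Ed = (dQ_d/dp)·(p/Q_d) ⇒ dQ_d/dp = Ed·Q_d/p = (-0.266)·17600/473 = -9.8976…

-9.90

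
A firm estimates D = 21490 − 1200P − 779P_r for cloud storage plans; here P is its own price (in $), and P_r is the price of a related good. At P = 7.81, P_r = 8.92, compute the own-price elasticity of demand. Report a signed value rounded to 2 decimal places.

-1.81

At the given values, D = 21490 − 1200(7.81) − 779(8.92) = 5169.32.
∂D/∂P = −1200.
E = (-1200) × (7.81/5169.32) = -1.8130…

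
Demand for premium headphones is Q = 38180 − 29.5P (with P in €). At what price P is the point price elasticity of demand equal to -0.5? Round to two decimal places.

Ed = −29.5P/(38180 − 29.5P). Set this equal to -0.5:
29.5P = 0.5·(38180 − 29.5P) ⇒ 29.5P(1 + 0.5) = 0.5·38180
P = 0.5·38180 / (29.5·1.5) = 431.4124…

431.41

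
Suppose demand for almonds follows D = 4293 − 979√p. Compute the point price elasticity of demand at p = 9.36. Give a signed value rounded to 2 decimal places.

dD/dp = −979/(2√p) = -159.998. At p = 9.36, D = 1297.84.
Ed = (dD/dp)·(p/D) = (-159.998) × (9.36/1297.84) = -1.1539…

-1.15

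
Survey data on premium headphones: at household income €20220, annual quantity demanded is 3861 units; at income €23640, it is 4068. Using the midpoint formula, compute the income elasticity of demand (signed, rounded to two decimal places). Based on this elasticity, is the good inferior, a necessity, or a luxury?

0.33; necessity

%ΔQ = (4068 − 3861)/[( 3861 + 4068)/2] = 207/3964.5 = 0.052213…
%ΔIncome = (23640 − 20220)/[( 20220 + 23640)/2] = 3420/21930 = 0.155950…
E_income = (207/3964.5) / (3420/21930) = 0.3348…
0 < E_income < 1 ⇒ normal good, necessity.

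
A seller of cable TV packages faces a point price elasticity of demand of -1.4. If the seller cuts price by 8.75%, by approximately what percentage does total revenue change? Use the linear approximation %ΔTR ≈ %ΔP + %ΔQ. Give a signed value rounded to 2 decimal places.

%ΔQ ≈ Ed × %ΔP = (-1.4) × (-8.75%) = +12.2500%
%ΔTR ≈ %ΔP + %ΔQ = (-8.75%) + (+12.2500%) = +3.5000%

+3.50%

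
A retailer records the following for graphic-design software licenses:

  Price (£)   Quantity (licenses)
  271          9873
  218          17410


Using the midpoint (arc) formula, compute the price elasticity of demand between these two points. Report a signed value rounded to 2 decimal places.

-2.55

%ΔQ = (17410 − 9873) / [(9873 + 17410)/2] = 7537/13641.5 = 0.552505…
%ΔP = (218 − 271) / [(271 + 218)/2] = -53/244.5 = -0.216768…
Arc Ed = %ΔQ / %ΔP = (7537/13641.5) / (-53/244.5) = -2.5488…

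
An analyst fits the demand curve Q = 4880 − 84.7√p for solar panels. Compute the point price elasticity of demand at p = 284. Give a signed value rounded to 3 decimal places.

-0.207

dQ/dp = −84.7/(2√p) = -2.51301. At p = 284, Q = 3452.61.
Ed = (dQ/dp)·(p/Q) = (-2.51301) × (284/3452.61) = -0.20671…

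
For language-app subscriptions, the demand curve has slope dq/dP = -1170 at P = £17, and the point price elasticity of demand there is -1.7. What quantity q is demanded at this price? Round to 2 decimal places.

Ed = (dq/dP)·(P/q) ⇒ q = (dq/dP)·P/Ed = (-1170)·17/(-1.7) = 11700

11700.00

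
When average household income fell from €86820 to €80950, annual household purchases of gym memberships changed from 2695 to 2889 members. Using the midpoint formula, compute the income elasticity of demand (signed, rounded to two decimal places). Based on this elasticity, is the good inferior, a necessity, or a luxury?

-0.99; inferior

%ΔQ = (2889 − 2695)/[( 2695 + 2889)/2] = 194/2792 = 0.069484…
%ΔIncome = (80950 − 86820)/[( 86820 + 80950)/2] = -5870/83885 = -0.069976…
E_income = (194/2792) / (-5870/83885) = -0.9929…
E_income < 0 ⇒ inferior good.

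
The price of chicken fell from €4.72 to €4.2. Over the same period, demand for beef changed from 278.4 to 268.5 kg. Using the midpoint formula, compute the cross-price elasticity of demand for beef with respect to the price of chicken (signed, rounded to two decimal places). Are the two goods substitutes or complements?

0.31; substitutes

%ΔQ_{beef} = (268.5 − 278.4)/avg = -9.9/273.45 = -0.036204…
%ΔP_{chicken} = (4.2 − 4.72)/avg = -0.52/4.46 = -0.116591…
E_cross = (-9.9/273.45) / (-0.52/4.46) = 0.3105…
E_cross > 0 ⇒ the goods are substitutes.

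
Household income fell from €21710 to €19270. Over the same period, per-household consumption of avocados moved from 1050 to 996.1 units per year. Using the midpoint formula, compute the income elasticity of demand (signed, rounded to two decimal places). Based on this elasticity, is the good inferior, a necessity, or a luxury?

0.44; necessity

%ΔQ = (996.1 − 1050)/[( 1050 + 996.1)/2] = -53.9/1023.05 = -0.052685…
%ΔIncome = (19270 − 21710)/[( 21710 + 19270)/2] = -2440/20490 = -0.119082…
E_income = (-53.9/1023.05) / (-2440/20490) = 0.4424…
0 < E_income < 1 ⇒ normal good, necessity.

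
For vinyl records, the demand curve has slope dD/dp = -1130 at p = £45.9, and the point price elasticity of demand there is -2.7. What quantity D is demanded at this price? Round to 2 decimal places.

Ed = (dD/dp)·(p/D) ⇒ D = (dD/dp)·p/Ed = (-1130)·45.9/(-2.7) = 19210

19210.00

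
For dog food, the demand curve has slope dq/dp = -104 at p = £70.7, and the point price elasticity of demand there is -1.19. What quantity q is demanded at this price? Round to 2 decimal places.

6178.82

Ed = (dq/dp)·(p/q) ⇒ q = (dq/dp)·p/Ed = (-104)·70.7/(-1.19) = 6178.8235…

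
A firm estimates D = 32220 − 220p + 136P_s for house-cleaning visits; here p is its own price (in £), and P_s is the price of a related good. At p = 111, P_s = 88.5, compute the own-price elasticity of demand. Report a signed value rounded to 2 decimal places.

-1.23

At the given values, D = 32220 − 220(111) + 136(88.5) = 19836.
∂D/∂p = −220.
E = (-220) × (111/19836) = -1.2310…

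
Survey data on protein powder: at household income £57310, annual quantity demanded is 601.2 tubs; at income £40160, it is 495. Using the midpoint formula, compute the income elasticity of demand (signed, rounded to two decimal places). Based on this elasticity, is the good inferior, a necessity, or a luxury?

0.55; necessity

%ΔQ = (495 − 601.2)/[( 601.2 + 495)/2] = -106.2/548.1 = -0.193760…
%ΔIncome = (40160 − 57310)/[( 57310 + 40160)/2] = -17150/48735 = -0.351903…
E_income = (-106.2/548.1) / (-17150/48735) = 0.5506…
0 < E_income < 1 ⇒ normal good, necessity.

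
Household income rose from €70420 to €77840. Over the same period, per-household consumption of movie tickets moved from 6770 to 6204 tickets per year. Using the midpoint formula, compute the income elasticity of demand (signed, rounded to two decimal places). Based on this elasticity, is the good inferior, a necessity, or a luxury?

%ΔQ = (6204 − 6770)/[( 6770 + 6204)/2] = -566/6487 = -0.087251…
%ΔIncome = (77840 − 70420)/[( 70420 + 77840)/2] = 7420/74130 = 0.100094…
E_income = (-566/6487) / (7420/74130) = -0.8716…
E_income < 0 ⇒ inferior good.

-0.87; inferior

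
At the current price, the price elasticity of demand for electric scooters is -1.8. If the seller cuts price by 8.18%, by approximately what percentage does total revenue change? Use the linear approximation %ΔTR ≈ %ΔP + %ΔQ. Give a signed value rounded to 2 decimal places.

%ΔQ ≈ Ed × %ΔP = (-1.8) × (-8.18%) = +14.7240%
%ΔTR ≈ %ΔP + %ΔQ = (-8.18%) + (+14.7240%) = +6.5440%

+6.54%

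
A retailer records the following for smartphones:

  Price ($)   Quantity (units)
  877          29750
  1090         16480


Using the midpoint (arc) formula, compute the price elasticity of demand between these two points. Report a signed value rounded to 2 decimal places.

%ΔQ = (16480 − 29750) / [(29750 + 16480)/2] = -13270/23115 = -0.574086…
%ΔP = (1090 − 877) / [(877 + 1090)/2] = 213/983.5 = 0.216573…
Arc Ed = %ΔQ / %ΔP = (-13270/23115) / (213/983.5) = -2.6507…

-2.65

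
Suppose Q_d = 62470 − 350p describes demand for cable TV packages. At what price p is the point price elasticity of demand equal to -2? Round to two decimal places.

118.99

Ed = −350p/(62470 − 350p). Set this equal to -2:
350p = 2·(62470 − 350p) ⇒ 350p(1 + 2) = 2·62470
p = 2·62470 / (350·3) = 118.9904…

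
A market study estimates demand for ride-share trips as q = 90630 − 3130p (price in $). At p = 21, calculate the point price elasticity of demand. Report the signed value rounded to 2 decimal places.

-2.64

dq/dp = −3130. At p = 21, q = 90630 − 3130(21) = 24900.
Ed = (dq/dp)·(p/q) = −3130 × (21/24900) = -2.6397…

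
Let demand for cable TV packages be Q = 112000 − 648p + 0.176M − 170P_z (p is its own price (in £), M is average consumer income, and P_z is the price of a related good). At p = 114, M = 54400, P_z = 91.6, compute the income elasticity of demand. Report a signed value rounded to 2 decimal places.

0.30

At the given values, Q = 112000 − 648(114) + 0.176(54400) − 170(91.6) = 32130.4.
∂Q/∂M = 0.176.
E = (0.176) × (54400/32130.4) = 0.2979…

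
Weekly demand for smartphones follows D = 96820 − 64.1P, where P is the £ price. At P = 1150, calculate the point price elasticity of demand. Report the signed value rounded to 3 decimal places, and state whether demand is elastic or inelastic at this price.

dD/dP = −64.1. At P = 1150, D = 96820 − 64.1(1150) = 23105.
Ed = (dD/dP)·(P/D) = −64.1 × (1150/23105) = -3.19043…
|Ed| = 3.190 > 1, so demand is elastic.

-3.190; elastic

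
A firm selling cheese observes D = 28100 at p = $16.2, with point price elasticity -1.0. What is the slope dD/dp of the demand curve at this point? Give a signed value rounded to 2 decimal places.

-1734.57

Ed = (dD/dp)·(p/D) ⇒ dD/dp = Ed·D/p = (-1.0)·28100/16.2 = -1734.5679…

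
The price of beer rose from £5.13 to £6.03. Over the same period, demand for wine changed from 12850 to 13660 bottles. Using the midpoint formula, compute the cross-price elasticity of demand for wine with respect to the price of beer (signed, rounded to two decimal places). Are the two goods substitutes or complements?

%ΔQ_{wine} = (13660 − 12850)/avg = 810/13255 = 0.061109…
%ΔP_{beer} = (6.03 − 5.13)/avg = 0.9/5.58 = 0.161290…
E_cross = (810/13255) / (0.9/5.58) = 0.3788…
E_cross > 0 ⇒ the goods are substitutes.

0.38; substitutes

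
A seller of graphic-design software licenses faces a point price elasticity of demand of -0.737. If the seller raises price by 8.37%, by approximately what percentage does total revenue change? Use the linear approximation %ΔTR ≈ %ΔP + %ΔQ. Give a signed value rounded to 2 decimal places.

%ΔQ ≈ Ed × %ΔP = (-0.737) × (+8.37%) = -6.1687%
%ΔTR ≈ %ΔP + %ΔQ = (+8.37%) + (-6.1687%) = +2.2013%

+2.20%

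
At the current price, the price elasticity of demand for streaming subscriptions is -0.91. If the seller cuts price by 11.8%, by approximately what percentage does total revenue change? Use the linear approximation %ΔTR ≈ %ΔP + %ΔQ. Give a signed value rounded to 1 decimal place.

-1.1%

%ΔQ ≈ Ed × %ΔP = (-0.91) × (-11.8%) = +10.7380%
%ΔTR ≈ %ΔP + %ΔQ = (-11.8%) + (+10.7380%) = -1.0620%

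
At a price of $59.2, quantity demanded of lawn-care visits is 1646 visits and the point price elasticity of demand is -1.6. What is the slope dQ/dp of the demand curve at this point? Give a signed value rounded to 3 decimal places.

-44.486

Ed = (dQ/dp)·(p/Q) ⇒ dQ/dp = Ed·Q/p = (-1.6)·1646/59.2 = -44.48648…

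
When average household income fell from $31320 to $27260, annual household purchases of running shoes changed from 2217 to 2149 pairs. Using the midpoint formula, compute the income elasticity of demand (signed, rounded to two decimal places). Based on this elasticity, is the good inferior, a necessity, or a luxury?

0.22; necessity

%ΔQ = (2149 − 2217)/[( 2217 + 2149)/2] = -68/2183 = -0.031149…
%ΔIncome = (27260 − 31320)/[( 31320 + 27260)/2] = -4060/29290 = -0.138613…
E_income = (-68/2183) / (-4060/29290) = 0.2247…
0 < E_income < 1 ⇒ normal good, necessity.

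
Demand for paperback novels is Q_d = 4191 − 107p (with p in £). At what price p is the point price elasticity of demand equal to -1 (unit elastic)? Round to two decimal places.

Ed = −107p/(4191 − 107p). Set this equal to -1:
107p = 1·(4191 − 107p) ⇒ 107p(1 + 1) = 1·4191
p = 1·4191 / (107·2) = 19.5841…

19.58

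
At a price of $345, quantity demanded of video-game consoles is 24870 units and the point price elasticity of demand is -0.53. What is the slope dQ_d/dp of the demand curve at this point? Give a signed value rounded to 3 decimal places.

Ed = (dQ_d/dp)·(p/Q_d) ⇒ dQ_d/dp = Ed·Q_d/p = (-0.53)·24870/345 = -38.20608…

-38.206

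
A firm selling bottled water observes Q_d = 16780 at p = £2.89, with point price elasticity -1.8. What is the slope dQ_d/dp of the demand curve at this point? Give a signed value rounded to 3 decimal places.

Ed = (dQ_d/dp)·(p/Q_d) ⇒ dQ_d/dp = Ed·Q_d/p = (-1.8)·16780/2.89 = -10451.21107…

-10451.211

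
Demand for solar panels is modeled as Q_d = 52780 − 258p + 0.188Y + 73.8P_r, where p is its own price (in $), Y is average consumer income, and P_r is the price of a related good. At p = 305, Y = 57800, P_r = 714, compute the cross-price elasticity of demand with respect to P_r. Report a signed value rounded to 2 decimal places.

1.40

At the given values, Q_d = 52780 − 258(305) + 0.188(57800) + 73.8(714) = 37649.6.
∂Q_d/∂P_r = 73.8.
E = (73.8) × (714/37649.6) = 1.3995…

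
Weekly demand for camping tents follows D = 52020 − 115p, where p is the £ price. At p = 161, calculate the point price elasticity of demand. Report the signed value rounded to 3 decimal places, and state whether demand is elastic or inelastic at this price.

dD/dp = −115. At p = 161, D = 52020 − 115(161) = 33505.
Ed = (dD/dp)·(p/D) = −115 × (161/33505) = -0.55260…
|Ed| = 0.553 < 1, so demand is inelastic.

-0.553; inelastic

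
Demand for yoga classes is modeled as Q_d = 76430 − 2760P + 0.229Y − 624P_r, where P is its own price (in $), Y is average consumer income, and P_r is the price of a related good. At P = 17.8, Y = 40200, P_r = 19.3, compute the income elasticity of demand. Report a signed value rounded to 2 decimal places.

0.38

At the given values, Q_d = 76430 − 2760(17.8) + 0.229(40200) − 624(19.3) = 24464.6.
∂Q_d/∂Y = 0.229.
E = (0.229) × (40200/24464.6) = 0.3762…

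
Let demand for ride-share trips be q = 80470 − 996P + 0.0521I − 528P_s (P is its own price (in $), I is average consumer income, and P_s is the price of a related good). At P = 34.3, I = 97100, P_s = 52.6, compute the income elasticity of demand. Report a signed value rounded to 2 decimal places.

0.21

At the given values, q = 80470 − 996(34.3) + 0.0521(97100) − 528(52.6) = 23593.31.
∂q/∂I = 0.0521.
E = (0.0521) × (97100/23593.31) = 0.2144…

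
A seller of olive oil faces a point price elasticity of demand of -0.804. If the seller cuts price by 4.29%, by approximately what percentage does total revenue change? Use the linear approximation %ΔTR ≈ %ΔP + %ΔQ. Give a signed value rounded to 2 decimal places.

%ΔQ ≈ Ed × %ΔP = (-0.804) × (-4.29%) = +3.4492%
%ΔTR ≈ %ΔP + %ΔQ = (-4.29%) + (+3.4492%) = -0.8408%

-0.84%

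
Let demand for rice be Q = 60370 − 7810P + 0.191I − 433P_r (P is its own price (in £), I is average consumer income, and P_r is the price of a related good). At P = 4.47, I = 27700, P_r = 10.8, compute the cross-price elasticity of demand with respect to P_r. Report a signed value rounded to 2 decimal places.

-0.18

At the given values, Q = 60370 − 7810(4.47) + 0.191(27700) − 433(10.8) = 26073.6.
∂Q/∂P_r = -433.
E = (-433) × (10.8/26073.6) = -0.1793…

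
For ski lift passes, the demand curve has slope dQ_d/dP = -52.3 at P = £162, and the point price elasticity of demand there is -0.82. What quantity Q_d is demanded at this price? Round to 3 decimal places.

Ed = (dQ_d/dP)·(P/Q_d) ⇒ Q_d = (dQ_d/dP)·P/Ed = (-52.3)·162/(-0.82) = 10332.43902…

10332.439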